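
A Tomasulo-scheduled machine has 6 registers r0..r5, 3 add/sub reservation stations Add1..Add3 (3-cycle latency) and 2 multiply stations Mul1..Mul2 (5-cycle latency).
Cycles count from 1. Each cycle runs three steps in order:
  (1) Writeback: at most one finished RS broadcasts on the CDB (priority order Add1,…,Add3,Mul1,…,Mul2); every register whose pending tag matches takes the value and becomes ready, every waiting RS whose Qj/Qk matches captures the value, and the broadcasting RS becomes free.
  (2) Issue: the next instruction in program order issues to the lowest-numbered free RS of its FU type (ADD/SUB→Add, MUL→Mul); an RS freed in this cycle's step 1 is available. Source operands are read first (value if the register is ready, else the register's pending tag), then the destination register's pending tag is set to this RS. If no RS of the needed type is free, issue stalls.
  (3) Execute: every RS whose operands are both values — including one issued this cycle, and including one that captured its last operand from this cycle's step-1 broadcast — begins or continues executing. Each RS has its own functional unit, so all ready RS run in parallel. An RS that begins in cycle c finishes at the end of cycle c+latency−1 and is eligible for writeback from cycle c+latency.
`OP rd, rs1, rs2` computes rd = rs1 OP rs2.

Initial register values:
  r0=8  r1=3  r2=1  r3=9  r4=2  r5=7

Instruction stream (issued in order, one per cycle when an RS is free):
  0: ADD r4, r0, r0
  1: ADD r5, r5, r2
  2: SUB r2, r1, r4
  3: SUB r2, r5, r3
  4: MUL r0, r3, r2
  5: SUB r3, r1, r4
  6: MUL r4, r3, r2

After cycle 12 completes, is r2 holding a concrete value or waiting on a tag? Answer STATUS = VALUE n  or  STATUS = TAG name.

STATUS = VALUE -1

c1: issue ADD r4<-Add1 | r0:8,r1:3,r2:1,r3:9,r4:Add1,r5:7
c2: issue ADD r5<-Add2 | r0:8,r1:3,r2:1,r3:9,r4:Add1,r5:Add2
c3: issue SUB r2<-Add3 | r0:8,r1:3,r2:Add3,r3:9,r4:Add1,r5:Add2
c4: CDB Add1=16; issue SUB r2<-Add1 | r0:8,r1:3,r2:Add1,r3:9,r4:16,r5:Add2
c5: CDB Add2=8; issue MUL r0<-Mul1 | r0:Mul1,r1:3,r2:Add1,r3:9,r4:16,r5:8
c6: issue SUB r3<-Add2 | r0:Mul1,r1:3,r2:Add1,r3:Add2,r4:16,r5:8
c7: CDB Add3=-13; issue MUL r4<-Mul2 | r0:Mul1,r1:3,r2:Add1,r3:Add2,r4:Mul2,r5:8
c8: CDB Add1=-1 | r0:Mul1,r1:3,r2:-1,r3:Add2,r4:Mul2,r5:8
c9: CDB Add2=-13 | r0:Mul1,r1:3,r2:-1,r3:-13,r4:Mul2,r5:8
c10: - | r0:Mul1,r1:3,r2:-1,r3:-13,r4:Mul2,r5:8
c11: - | r0:Mul1,r1:3,r2:-1,r3:-13,r4:Mul2,r5:8
c12: - | r0:Mul1,r1:3,r2:-1,r3:-13,r4:Mul2,r5:8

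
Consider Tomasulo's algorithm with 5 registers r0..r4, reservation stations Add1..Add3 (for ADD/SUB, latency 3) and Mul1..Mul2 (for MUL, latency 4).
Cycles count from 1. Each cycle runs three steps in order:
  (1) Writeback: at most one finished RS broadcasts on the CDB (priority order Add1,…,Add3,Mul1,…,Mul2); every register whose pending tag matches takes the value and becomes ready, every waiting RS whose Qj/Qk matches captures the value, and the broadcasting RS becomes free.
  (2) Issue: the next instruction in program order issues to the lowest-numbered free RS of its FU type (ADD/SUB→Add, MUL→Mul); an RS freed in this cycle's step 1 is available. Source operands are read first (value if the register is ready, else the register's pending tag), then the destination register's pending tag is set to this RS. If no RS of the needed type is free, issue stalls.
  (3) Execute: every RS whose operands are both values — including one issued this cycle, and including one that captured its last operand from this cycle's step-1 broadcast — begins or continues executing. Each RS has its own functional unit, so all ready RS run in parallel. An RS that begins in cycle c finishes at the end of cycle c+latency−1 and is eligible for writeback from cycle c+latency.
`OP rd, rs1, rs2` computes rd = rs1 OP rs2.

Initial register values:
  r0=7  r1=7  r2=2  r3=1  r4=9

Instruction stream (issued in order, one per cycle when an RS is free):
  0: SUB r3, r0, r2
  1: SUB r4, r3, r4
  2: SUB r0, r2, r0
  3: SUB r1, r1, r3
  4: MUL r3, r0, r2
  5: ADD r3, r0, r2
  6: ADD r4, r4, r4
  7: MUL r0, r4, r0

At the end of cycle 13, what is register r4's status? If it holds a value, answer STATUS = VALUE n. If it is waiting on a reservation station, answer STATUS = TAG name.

cycle 1: issue SUB r3<-Add1 // r0:7,r1:7,r2:2,r3:Add1,r4:9
cycle 2: issue SUB r4<-Add2 // r0:7,r1:7,r2:2,r3:Add1,r4:Add2
cycle 3: issue SUB r0<-Add3 // r0:Add3,r1:7,r2:2,r3:Add1,r4:Add2
cycle 4: CDB Add1=5; issue SUB r1<-Add1 // r0:Add3,r1:Add1,r2:2,r3:5,r4:Add2
cycle 5: issue MUL r3<-Mul1 // r0:Add3,r1:Add1,r2:2,r3:Mul1,r4:Add2
cycle 6: CDB Add3=-5; issue ADD r3<-Add3 // r0:-5,r1:Add1,r2:2,r3:Add3,r4:Add2
cycle 7: CDB Add1=2; issue ADD r4<-Add1 // r0:-5,r1:2,r2:2,r3:Add3,r4:Add1
cycle 8: CDB Add2=-4; issue MUL r0<-Mul2 // r0:Mul2,r1:2,r2:2,r3:Add3,r4:Add1
cycle 9: CDB Add3=-3 // r0:Mul2,r1:2,r2:2,r3:-3,r4:Add1
cycle 10: CDB Mul1=-10 // r0:Mul2,r1:2,r2:2,r3:-3,r4:Add1
cycle 11: CDB Add1=-8 // r0:Mul2,r1:2,r2:2,r3:-3,r4:-8
cycle 12: - // r0:Mul2,r1:2,r2:2,r3:-3,r4:-8
cycle 13: - // r0:Mul2,r1:2,r2:2,r3:-3,r4:-8

STATUS = VALUE -8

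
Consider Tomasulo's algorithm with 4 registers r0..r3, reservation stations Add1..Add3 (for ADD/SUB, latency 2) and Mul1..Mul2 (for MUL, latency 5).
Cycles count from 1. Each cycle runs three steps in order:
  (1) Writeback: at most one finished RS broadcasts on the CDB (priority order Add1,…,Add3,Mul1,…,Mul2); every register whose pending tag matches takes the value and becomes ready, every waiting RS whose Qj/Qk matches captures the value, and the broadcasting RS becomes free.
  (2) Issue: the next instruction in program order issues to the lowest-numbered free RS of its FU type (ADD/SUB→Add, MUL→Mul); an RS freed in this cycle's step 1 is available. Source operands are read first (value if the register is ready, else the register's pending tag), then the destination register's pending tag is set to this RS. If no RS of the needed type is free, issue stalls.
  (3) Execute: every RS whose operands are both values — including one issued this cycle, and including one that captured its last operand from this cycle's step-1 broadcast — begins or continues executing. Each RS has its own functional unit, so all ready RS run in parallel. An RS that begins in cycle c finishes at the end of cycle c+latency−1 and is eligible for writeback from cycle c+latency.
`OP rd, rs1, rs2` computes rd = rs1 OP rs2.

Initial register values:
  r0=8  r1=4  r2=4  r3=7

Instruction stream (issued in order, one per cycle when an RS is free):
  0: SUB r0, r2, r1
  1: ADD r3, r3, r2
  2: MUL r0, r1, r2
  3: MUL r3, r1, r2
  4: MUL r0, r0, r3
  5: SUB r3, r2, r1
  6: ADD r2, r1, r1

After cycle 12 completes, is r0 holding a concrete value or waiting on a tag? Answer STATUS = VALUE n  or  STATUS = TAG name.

STATUS = TAG Mul1

c1: issue SUB r0<-Add1 | r0:Add1,r1:4,r2:4,r3:7
c2: issue ADD r3<-Add2 | r0:Add1,r1:4,r2:4,r3:Add2
c3: CDB Add1=0; issue MUL r0<-Mul1 | r0:Mul1,r1:4,r2:4,r3:Add2
c4: CDB Add2=11; issue MUL r3<-Mul2 | r0:Mul1,r1:4,r2:4,r3:Mul2
c5: stall | r0:Mul1,r1:4,r2:4,r3:Mul2
c6: stall | r0:Mul1,r1:4,r2:4,r3:Mul2
c7: stall | r0:Mul1,r1:4,r2:4,r3:Mul2
c8: CDB Mul1=16; issue MUL r0<-Mul1 | r0:Mul1,r1:4,r2:4,r3:Mul2
c9: CDB Mul2=16; issue SUB r3<-Add1 | r0:Mul1,r1:4,r2:4,r3:Add1
c10: issue ADD r2<-Add2 | r0:Mul1,r1:4,r2:Add2,r3:Add1
c11: CDB Add1=0 | r0:Mul1,r1:4,r2:Add2,r3:0
c12: CDB Add2=8 | r0:Mul1,r1:4,r2:8,r3:0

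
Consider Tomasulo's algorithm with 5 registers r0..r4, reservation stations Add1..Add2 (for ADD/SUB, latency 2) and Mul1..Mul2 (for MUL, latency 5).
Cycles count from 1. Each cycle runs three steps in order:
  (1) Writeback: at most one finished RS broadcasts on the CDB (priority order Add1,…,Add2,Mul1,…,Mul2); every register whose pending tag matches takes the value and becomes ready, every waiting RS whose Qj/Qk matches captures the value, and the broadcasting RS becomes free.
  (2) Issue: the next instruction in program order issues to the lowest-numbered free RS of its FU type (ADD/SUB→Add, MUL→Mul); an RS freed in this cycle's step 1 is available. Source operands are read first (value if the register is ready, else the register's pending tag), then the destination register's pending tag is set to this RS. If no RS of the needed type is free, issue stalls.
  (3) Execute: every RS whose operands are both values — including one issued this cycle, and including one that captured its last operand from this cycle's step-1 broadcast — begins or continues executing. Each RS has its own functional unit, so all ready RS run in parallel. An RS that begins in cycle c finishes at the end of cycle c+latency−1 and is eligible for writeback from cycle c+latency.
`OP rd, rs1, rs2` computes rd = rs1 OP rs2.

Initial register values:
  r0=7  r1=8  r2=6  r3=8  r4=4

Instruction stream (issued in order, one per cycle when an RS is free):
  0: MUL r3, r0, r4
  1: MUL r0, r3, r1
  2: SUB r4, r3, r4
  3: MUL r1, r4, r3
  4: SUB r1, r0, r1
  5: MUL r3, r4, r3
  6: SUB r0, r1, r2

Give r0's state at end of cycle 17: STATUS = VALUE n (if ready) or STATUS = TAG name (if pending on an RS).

cycle 1: issue MUL r3<-Mul1 // r0:7,r1:8,r2:6,r3:Mul1,r4:4
cycle 2: issue MUL r0<-Mul2 // r0:Mul2,r1:8,r2:6,r3:Mul1,r4:4
cycle 3: issue SUB r4<-Add1 // r0:Mul2,r1:8,r2:6,r3:Mul1,r4:Add1
cycle 4: stall // r0:Mul2,r1:8,r2:6,r3:Mul1,r4:Add1
cycle 5: stall // r0:Mul2,r1:8,r2:6,r3:Mul1,r4:Add1
cycle 6: CDB Mul1=28; issue MUL r1<-Mul1 // r0:Mul2,r1:Mul1,r2:6,r3:28,r4:Add1
cycle 7: issue SUB r1<-Add2 // r0:Mul2,r1:Add2,r2:6,r3:28,r4:Add1
cycle 8: CDB Add1=24; stall // r0:Mul2,r1:Add2,r2:6,r3:28,r4:24
cycle 9: stall // r0:Mul2,r1:Add2,r2:6,r3:28,r4:24
cycle 10: stall // r0:Mul2,r1:Add2,r2:6,r3:28,r4:24
cycle 11: CDB Mul2=224; issue MUL r3<-Mul2 // r0:224,r1:Add2,r2:6,r3:Mul2,r4:24
cycle 12: issue SUB r0<-Add1 // r0:Add1,r1:Add2,r2:6,r3:Mul2,r4:24
cycle 13: CDB Mul1=672 // r0:Add1,r1:Add2,r2:6,r3:Mul2,r4:24
cycle 14: - // r0:Add1,r1:Add2,r2:6,r3:Mul2,r4:24
cycle 15: CDB Add2=-448 // r0:Add1,r1:-448,r2:6,r3:Mul2,r4:24
cycle 16: CDB Mul2=672 // r0:Add1,r1:-448,r2:6,r3:672,r4:24
cycle 17: CDB Add1=-454 // r0:-454,r1:-448,r2:6,r3:672,r4:24

STATUS = VALUE -454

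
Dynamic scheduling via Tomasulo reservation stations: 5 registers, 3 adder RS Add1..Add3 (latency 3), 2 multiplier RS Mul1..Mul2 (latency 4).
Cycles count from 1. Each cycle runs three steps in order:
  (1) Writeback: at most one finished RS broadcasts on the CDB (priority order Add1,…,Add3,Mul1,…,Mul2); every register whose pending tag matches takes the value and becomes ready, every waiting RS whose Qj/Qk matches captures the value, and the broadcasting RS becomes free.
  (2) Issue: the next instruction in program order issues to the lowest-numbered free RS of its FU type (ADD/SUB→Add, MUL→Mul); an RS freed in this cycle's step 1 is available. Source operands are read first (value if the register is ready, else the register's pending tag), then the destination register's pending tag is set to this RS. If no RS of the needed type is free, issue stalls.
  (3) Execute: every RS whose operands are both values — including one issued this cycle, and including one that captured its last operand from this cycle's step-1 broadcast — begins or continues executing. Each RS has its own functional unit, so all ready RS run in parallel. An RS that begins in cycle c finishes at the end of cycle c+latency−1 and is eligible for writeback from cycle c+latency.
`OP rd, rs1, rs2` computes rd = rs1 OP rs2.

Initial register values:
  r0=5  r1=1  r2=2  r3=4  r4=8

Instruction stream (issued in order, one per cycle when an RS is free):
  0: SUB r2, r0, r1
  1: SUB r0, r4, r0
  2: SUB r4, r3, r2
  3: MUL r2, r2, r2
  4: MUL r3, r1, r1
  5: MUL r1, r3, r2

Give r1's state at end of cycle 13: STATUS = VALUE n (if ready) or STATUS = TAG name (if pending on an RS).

STATUS = VALUE 16

c1: issue SUB r2<-Add1 | r0:5,r1:1,r2:Add1,r3:4,r4:8
c2: issue SUB r0<-Add2 | r0:Add2,r1:1,r2:Add1,r3:4,r4:8
c3: issue SUB r4<-Add3 | r0:Add2,r1:1,r2:Add1,r3:4,r4:Add3
c4: CDB Add1=4; issue MUL r2<-Mul1 | r0:Add2,r1:1,r2:Mul1,r3:4,r4:Add3
c5: CDB Add2=3; issue MUL r3<-Mul2 | r0:3,r1:1,r2:Mul1,r3:Mul2,r4:Add3
c6: stall | r0:3,r1:1,r2:Mul1,r3:Mul2,r4:Add3
c7: CDB Add3=0; stall | r0:3,r1:1,r2:Mul1,r3:Mul2,r4:0
c8: CDB Mul1=16; issue MUL r1<-Mul1 | r0:3,r1:Mul1,r2:16,r3:Mul2,r4:0
c9: CDB Mul2=1 | r0:3,r1:Mul1,r2:16,r3:1,r4:0
c10: - | r0:3,r1:Mul1,r2:16,r3:1,r4:0
c11: - | r0:3,r1:Mul1,r2:16,r3:1,r4:0
c12: - | r0:3,r1:Mul1,r2:16,r3:1,r4:0
c13: CDB Mul1=16 | r0:3,r1:16,r2:16,r3:1,r4:0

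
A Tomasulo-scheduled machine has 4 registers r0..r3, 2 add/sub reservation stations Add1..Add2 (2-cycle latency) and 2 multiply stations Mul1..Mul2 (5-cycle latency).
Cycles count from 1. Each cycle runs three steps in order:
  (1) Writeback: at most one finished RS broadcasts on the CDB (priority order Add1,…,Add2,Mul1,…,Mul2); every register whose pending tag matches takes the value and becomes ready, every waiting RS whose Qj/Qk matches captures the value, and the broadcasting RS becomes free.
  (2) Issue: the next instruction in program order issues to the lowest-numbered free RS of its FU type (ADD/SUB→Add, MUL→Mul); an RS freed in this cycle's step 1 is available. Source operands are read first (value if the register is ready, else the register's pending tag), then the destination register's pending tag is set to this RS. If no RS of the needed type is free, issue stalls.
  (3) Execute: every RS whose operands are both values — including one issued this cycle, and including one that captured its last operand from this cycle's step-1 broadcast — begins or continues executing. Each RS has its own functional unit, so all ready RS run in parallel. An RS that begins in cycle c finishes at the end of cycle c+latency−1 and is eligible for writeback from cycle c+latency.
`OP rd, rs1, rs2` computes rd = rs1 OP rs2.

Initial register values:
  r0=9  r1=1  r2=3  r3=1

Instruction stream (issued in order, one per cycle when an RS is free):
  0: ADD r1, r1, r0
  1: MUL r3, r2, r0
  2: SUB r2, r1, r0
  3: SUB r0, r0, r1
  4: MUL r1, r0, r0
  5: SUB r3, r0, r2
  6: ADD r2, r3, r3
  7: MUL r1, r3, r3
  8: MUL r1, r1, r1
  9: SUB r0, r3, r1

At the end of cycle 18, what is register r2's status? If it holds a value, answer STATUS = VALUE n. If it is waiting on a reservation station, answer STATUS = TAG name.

STATUS = VALUE -4

cycle 1: issue ADD r1<-Add1 // r0:9,r1:Add1,r2:3,r3:1
cycle 2: issue MUL r3<-Mul1 // r0:9,r1:Add1,r2:3,r3:Mul1
cycle 3: CDB Add1=10; issue SUB r2<-Add1 // r0:9,r1:10,r2:Add1,r3:Mul1
cycle 4: issue SUB r0<-Add2 // r0:Add2,r1:10,r2:Add1,r3:Mul1
cycle 5: CDB Add1=1; issue MUL r1<-Mul2 // r0:Add2,r1:Mul2,r2:1,r3:Mul1
cycle 6: CDB Add2=-1; issue SUB r3<-Add1 // r0:-1,r1:Mul2,r2:1,r3:Add1
cycle 7: CDB Mul1=27; issue ADD r2<-Add2 // r0:-1,r1:Mul2,r2:Add2,r3:Add1
cycle 8: CDB Add1=-2; issue MUL r1<-Mul1 // r0:-1,r1:Mul1,r2:Add2,r3:-2
cycle 9: stall // r0:-1,r1:Mul1,r2:Add2,r3:-2
cycle 10: CDB Add2=-4; stall // r0:-1,r1:Mul1,r2:-4,r3:-2
cycle 11: CDB Mul2=1; issue MUL r1<-Mul2 // r0:-1,r1:Mul2,r2:-4,r3:-2
cycle 12: issue SUB r0<-Add1 // r0:Add1,r1:Mul2,r2:-4,r3:-2
cycle 13: CDB Mul1=4 // r0:Add1,r1:Mul2,r2:-4,r3:-2
cycle 14: - // r0:Add1,r1:Mul2,r2:-4,r3:-2
cycle 15: - // r0:Add1,r1:Mul2,r2:-4,r3:-2
cycle 16: - // r0:Add1,r1:Mul2,r2:-4,r3:-2
cycle 17: - // r0:Add1,r1:Mul2,r2:-4,r3:-2
cycle 18: CDB Mul2=16 // r0:Add1,r1:16,r2:-4,r3:-2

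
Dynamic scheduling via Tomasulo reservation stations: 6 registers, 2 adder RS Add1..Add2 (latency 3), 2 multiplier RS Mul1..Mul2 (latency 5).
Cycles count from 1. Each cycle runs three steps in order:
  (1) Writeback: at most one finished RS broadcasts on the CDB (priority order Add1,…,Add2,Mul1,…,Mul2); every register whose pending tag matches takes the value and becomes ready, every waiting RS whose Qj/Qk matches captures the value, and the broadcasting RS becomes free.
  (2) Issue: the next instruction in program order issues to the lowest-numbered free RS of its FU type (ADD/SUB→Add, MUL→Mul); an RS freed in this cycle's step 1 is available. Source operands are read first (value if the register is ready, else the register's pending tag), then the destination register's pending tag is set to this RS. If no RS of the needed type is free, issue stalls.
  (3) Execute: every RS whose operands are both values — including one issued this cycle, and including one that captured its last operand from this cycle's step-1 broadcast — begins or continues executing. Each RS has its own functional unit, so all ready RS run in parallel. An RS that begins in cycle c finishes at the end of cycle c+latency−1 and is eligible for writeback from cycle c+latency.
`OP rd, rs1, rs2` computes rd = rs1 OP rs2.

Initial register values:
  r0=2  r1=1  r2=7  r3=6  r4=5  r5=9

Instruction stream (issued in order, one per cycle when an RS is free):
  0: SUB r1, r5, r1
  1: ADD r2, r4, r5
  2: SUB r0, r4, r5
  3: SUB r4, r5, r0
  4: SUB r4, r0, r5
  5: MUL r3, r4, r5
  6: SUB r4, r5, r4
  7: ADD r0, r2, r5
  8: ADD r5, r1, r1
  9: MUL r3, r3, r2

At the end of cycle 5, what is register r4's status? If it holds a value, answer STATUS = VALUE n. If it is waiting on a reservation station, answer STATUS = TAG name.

STATUS = TAG Add2

cycle 1: issue SUB r1<-Add1 // r0:2,r1:Add1,r2:7,r3:6,r4:5,r5:9
cycle 2: issue ADD r2<-Add2 // r0:2,r1:Add1,r2:Add2,r3:6,r4:5,r5:9
cycle 3: stall // r0:2,r1:Add1,r2:Add2,r3:6,r4:5,r5:9
cycle 4: CDB Add1=8; issue SUB r0<-Add1 // r0:Add1,r1:8,r2:Add2,r3:6,r4:5,r5:9
cycle 5: CDB Add2=14; issue SUB r4<-Add2 // r0:Add1,r1:8,r2:14,r3:6,r4:Add2,r5:9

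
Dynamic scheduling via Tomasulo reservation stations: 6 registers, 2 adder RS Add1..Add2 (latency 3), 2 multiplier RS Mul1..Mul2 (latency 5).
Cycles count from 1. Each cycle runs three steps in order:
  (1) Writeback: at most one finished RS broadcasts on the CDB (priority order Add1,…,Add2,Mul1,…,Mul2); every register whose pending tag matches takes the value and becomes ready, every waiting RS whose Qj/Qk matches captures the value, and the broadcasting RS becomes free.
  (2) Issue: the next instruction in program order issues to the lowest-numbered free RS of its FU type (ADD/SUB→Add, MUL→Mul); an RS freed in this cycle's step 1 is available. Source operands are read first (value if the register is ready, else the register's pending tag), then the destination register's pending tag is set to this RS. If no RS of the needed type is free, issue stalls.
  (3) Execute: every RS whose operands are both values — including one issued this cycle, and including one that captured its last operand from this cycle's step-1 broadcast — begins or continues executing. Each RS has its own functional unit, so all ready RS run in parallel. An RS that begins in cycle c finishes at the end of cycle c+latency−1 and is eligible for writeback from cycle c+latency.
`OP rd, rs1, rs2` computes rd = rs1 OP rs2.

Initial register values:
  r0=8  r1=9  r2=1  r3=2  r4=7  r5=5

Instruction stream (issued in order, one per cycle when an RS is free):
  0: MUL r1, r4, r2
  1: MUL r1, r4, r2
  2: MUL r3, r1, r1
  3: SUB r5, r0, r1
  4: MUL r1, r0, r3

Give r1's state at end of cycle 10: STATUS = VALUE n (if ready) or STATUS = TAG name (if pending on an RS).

  c1: issue MUL r1<-Mul1  regs: r0:8,r1:Mul1,r2:1,r3:2,r4:7,r5:5
  c2: issue MUL r1<-Mul2  regs: r0:8,r1:Mul2,r2:1,r3:2,r4:7,r5:5
  c3: stall  regs: r0:8,r1:Mul2,r2:1,r3:2,r4:7,r5:5
  c4: stall  regs: r0:8,r1:Mul2,r2:1,r3:2,r4:7,r5:5
  c5: stall  regs: r0:8,r1:Mul2,r2:1,r3:2,r4:7,r5:5
  c6: CDB Mul1=7; issue MUL r3<-Mul1  regs: r0:8,r1:Mul2,r2:1,r3:Mul1,r4:7,r5:5
  c7: CDB Mul2=7; issue SUB r5<-Add1  regs: r0:8,r1:7,r2:1,r3:Mul1,r4:7,r5:Add1
  c8: issue MUL r1<-Mul2  regs: r0:8,r1:Mul2,r2:1,r3:Mul1,r4:7,r5:Add1
  c9: -  regs: r0:8,r1:Mul2,r2:1,r3:Mul1,r4:7,r5:Add1
  c10: CDB Add1=1  regs: r0:8,r1:Mul2,r2:1,r3:Mul1,r4:7,r5:1

STATUS = TAG Mul2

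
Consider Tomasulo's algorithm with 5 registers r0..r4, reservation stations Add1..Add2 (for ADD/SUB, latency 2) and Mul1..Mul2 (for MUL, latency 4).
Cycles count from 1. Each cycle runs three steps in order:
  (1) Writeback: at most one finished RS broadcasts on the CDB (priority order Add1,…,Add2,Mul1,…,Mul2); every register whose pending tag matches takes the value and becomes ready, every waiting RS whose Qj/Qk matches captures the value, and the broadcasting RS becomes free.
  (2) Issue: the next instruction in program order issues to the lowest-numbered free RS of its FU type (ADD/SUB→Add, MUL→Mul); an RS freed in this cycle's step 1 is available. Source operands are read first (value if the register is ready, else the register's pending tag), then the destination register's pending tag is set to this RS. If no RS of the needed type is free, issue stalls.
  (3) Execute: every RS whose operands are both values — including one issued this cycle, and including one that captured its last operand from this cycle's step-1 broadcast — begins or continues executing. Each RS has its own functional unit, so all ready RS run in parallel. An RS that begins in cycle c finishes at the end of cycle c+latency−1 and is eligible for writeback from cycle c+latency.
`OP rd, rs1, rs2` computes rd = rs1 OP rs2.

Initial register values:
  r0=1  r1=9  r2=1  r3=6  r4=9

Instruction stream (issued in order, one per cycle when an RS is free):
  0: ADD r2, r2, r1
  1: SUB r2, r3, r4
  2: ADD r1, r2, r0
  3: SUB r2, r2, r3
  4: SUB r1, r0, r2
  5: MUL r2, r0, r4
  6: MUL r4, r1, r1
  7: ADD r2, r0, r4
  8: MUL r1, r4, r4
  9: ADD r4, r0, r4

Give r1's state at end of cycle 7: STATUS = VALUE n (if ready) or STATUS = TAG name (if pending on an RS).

c1: issue ADD r2<-Add1 | r0:1,r1:9,r2:Add1,r3:6,r4:9
c2: issue SUB r2<-Add2 | r0:1,r1:9,r2:Add2,r3:6,r4:9
c3: CDB Add1=10; issue ADD r1<-Add1 | r0:1,r1:Add1,r2:Add2,r3:6,r4:9
c4: CDB Add2=-3; issue SUB r2<-Add2 | r0:1,r1:Add1,r2:Add2,r3:6,r4:9
c5: stall | r0:1,r1:Add1,r2:Add2,r3:6,r4:9
c6: CDB Add1=-2; issue SUB r1<-Add1 | r0:1,r1:Add1,r2:Add2,r3:6,r4:9
c7: CDB Add2=-9; issue MUL r2<-Mul1 | r0:1,r1:Add1,r2:Mul1,r3:6,r4:9

STATUS = TAG Add1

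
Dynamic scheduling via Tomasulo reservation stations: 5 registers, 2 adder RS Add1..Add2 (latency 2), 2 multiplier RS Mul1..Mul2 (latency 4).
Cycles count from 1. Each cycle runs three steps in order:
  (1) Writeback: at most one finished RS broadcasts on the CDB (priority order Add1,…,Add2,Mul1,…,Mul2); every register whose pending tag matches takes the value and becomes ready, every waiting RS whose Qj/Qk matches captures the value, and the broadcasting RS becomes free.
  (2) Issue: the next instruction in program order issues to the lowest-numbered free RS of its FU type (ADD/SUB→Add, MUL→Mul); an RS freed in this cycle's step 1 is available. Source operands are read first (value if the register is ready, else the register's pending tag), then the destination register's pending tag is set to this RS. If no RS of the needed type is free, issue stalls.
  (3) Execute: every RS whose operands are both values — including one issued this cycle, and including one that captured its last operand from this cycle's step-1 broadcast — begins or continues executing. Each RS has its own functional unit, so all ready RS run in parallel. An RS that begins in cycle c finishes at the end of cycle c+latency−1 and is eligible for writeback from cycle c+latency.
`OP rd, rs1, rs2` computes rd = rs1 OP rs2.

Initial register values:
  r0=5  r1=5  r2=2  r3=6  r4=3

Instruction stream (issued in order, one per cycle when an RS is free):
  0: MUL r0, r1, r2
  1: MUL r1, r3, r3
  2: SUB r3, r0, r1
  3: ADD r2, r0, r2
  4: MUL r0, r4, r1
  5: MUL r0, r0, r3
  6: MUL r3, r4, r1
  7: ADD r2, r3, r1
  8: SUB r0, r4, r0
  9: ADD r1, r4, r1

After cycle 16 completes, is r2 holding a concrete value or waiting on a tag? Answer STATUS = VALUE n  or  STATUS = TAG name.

cycle 1: issue MUL r0<-Mul1 // r0:Mul1,r1:5,r2:2,r3:6,r4:3
cycle 2: issue MUL r1<-Mul2 // r0:Mul1,r1:Mul2,r2:2,r3:6,r4:3
cycle 3: issue SUB r3<-Add1 // r0:Mul1,r1:Mul2,r2:2,r3:Add1,r4:3
cycle 4: issue ADD r2<-Add2 // r0:Mul1,r1:Mul2,r2:Add2,r3:Add1,r4:3
cycle 5: CDB Mul1=10; issue MUL r0<-Mul1 // r0:Mul1,r1:Mul2,r2:Add2,r3:Add1,r4:3
cycle 6: CDB Mul2=36; issue MUL r0<-Mul2 // r0:Mul2,r1:36,r2:Add2,r3:Add1,r4:3
cycle 7: CDB Add2=12; stall // r0:Mul2,r1:36,r2:12,r3:Add1,r4:3
cycle 8: CDB Add1=-26; stall // r0:Mul2,r1:36,r2:12,r3:-26,r4:3
cycle 9: stall // r0:Mul2,r1:36,r2:12,r3:-26,r4:3
cycle 10: CDB Mul1=108; issue MUL r3<-Mul1 // r0:Mul2,r1:36,r2:12,r3:Mul1,r4:3
cycle 11: issue ADD r2<-Add1 // r0:Mul2,r1:36,r2:Add1,r3:Mul1,r4:3
cycle 12: issue SUB r0<-Add2 // r0:Add2,r1:36,r2:Add1,r3:Mul1,r4:3
cycle 13: stall // r0:Add2,r1:36,r2:Add1,r3:Mul1,r4:3
cycle 14: CDB Mul1=108; stall // r0:Add2,r1:36,r2:Add1,r3:108,r4:3
cycle 15: CDB Mul2=-2808; stall // r0:Add2,r1:36,r2:Add1,r3:108,r4:3
cycle 16: CDB Add1=144; issue ADD r1<-Add1 // r0:Add2,r1:Add1,r2:144,r3:108,r4:3

STATUS = VALUE 144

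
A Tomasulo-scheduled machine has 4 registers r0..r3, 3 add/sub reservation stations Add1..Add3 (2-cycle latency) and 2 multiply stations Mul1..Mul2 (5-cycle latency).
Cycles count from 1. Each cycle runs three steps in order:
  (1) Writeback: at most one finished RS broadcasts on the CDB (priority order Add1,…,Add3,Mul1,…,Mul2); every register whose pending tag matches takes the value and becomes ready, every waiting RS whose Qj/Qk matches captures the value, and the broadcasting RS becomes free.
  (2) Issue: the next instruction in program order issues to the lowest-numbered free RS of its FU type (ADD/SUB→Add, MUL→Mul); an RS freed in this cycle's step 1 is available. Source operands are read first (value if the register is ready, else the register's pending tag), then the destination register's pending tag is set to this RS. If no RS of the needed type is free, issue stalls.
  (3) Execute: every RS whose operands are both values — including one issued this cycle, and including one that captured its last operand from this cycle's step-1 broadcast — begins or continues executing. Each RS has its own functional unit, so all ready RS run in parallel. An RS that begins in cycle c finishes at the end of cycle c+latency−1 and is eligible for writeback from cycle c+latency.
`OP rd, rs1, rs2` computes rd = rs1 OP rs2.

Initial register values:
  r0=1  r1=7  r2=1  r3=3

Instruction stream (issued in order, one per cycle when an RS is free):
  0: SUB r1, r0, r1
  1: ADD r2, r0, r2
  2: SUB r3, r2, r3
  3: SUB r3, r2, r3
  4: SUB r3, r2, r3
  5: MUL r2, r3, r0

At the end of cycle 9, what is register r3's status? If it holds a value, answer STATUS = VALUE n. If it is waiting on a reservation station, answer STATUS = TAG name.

  c1: issue SUB r1<-Add1  regs: r0:1,r1:Add1,r2:1,r3:3
  c2: issue ADD r2<-Add2  regs: r0:1,r1:Add1,r2:Add2,r3:3
  c3: CDB Add1=-6; issue SUB r3<-Add1  regs: r0:1,r1:-6,r2:Add2,r3:Add1
  c4: CDB Add2=2; issue SUB r3<-Add2  regs: r0:1,r1:-6,r2:2,r3:Add2
  c5: issue SUB r3<-Add3  regs: r0:1,r1:-6,r2:2,r3:Add3
  c6: CDB Add1=-1; issue MUL r2<-Mul1  regs: r0:1,r1:-6,r2:Mul1,r3:Add3
  c7: -  regs: r0:1,r1:-6,r2:Mul1,r3:Add3
  c8: CDB Add2=3  regs: r0:1,r1:-6,r2:Mul1,r3:Add3
  c9: -  regs: r0:1,r1:-6,r2:Mul1,r3:Add3

STATUS = TAG Add3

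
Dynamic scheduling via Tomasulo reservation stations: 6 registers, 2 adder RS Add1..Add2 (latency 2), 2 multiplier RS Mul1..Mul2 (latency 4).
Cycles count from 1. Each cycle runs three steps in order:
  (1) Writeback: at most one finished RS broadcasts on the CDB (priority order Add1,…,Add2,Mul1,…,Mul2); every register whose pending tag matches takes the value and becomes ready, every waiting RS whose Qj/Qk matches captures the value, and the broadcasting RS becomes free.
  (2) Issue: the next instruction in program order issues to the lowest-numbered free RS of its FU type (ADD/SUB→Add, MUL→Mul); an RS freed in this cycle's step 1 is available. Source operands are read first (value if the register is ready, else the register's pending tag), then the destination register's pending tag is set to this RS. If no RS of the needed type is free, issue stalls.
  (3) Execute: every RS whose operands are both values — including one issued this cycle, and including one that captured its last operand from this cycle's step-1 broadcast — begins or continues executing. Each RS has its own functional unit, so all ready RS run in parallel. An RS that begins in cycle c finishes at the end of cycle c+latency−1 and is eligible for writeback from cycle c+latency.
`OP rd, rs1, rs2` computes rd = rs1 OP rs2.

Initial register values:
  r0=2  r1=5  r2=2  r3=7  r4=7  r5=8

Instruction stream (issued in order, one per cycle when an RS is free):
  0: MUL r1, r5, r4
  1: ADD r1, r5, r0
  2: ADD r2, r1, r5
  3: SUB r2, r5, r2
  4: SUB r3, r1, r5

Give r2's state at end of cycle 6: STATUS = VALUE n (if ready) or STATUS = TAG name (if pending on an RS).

  c1: issue MUL r1<-Mul1  regs: r0:2,r1:Mul1,r2:2,r3:7,r4:7,r5:8
  c2: issue ADD r1<-Add1  regs: r0:2,r1:Add1,r2:2,r3:7,r4:7,r5:8
  c3: issue ADD r2<-Add2  regs: r0:2,r1:Add1,r2:Add2,r3:7,r4:7,r5:8
  c4: CDB Add1=10; issue SUB r2<-Add1  regs: r0:2,r1:10,r2:Add1,r3:7,r4:7,r5:8
  c5: CDB Mul1=56; stall  regs: r0:2,r1:10,r2:Add1,r3:7,r4:7,r5:8
  c6: CDB Add2=18; issue SUB r3<-Add2  regs: r0:2,r1:10,r2:Add1,r3:Add2,r4:7,r5:8

STATUS = TAG Add1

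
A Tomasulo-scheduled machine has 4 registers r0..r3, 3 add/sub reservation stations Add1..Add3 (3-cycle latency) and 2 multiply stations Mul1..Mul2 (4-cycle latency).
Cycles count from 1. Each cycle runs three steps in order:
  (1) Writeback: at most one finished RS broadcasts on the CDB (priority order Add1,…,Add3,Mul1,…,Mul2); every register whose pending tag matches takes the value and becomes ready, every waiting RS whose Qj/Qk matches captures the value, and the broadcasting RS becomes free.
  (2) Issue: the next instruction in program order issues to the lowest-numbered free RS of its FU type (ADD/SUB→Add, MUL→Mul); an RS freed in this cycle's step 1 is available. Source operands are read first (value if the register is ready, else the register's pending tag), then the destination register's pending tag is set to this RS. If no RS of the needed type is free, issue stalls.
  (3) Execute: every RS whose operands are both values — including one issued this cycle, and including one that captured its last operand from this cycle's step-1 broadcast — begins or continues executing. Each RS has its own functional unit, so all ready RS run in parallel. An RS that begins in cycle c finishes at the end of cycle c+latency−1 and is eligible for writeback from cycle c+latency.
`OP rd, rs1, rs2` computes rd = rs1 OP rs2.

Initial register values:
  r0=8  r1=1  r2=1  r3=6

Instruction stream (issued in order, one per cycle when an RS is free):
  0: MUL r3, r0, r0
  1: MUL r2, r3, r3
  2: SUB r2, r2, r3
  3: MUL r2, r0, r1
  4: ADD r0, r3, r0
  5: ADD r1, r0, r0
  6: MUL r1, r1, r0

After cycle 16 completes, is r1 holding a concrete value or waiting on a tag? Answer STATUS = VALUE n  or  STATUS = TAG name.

STATUS = VALUE 10368

cycle 1: issue MUL r3<-Mul1 // r0:8,r1:1,r2:1,r3:Mul1
cycle 2: issue MUL r2<-Mul2 // r0:8,r1:1,r2:Mul2,r3:Mul1
cycle 3: issue SUB r2<-Add1 // r0:8,r1:1,r2:Add1,r3:Mul1
cycle 4: stall // r0:8,r1:1,r2:Add1,r3:Mul1
cycle 5: CDB Mul1=64; issue MUL r2<-Mul1 // r0:8,r1:1,r2:Mul1,r3:64
cycle 6: issue ADD r0<-Add2 // r0:Add2,r1:1,r2:Mul1,r3:64
cycle 7: issue ADD r1<-Add3 // r0:Add2,r1:Add3,r2:Mul1,r3:64
cycle 8: stall // r0:Add2,r1:Add3,r2:Mul1,r3:64
cycle 9: CDB Add2=72; stall // r0:72,r1:Add3,r2:Mul1,r3:64
cycle 10: CDB Mul1=8; issue MUL r1<-Mul1 // r0:72,r1:Mul1,r2:8,r3:64
cycle 11: CDB Mul2=4096 // r0:72,r1:Mul1,r2:8,r3:64
cycle 12: CDB Add3=144 // r0:72,r1:Mul1,r2:8,r3:64
cycle 13: - // r0:72,r1:Mul1,r2:8,r3:64
cycle 14: CDB Add1=4032 // r0:72,r1:Mul1,r2:8,r3:64
cycle 15: - // r0:72,r1:Mul1,r2:8,r3:64
cycle 16: CDB Mul1=10368 // r0:72,r1:10368,r2:8,r3:64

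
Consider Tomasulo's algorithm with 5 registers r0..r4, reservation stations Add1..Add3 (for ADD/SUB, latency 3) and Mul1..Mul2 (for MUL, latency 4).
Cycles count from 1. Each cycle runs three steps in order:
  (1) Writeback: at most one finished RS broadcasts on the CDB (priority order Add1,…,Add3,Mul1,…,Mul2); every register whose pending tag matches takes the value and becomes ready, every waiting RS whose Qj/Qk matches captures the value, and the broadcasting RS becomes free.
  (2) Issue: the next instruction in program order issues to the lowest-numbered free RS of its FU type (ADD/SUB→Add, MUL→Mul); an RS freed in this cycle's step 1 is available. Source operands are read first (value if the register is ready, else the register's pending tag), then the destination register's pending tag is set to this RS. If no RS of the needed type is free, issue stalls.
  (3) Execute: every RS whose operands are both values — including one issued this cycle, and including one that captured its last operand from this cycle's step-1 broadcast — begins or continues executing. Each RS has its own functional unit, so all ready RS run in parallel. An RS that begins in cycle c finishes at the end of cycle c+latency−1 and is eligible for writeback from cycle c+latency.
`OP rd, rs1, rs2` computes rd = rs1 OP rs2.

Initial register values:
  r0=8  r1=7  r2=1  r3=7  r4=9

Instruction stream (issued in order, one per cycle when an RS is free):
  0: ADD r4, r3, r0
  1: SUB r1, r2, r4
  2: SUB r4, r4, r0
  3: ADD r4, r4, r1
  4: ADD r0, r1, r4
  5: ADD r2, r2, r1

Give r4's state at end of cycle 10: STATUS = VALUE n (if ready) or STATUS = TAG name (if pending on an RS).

STATUS = TAG Add1

cycle 1: issue ADD r4<-Add1 // r0:8,r1:7,r2:1,r3:7,r4:Add1
cycle 2: issue SUB r1<-Add2 // r0:8,r1:Add2,r2:1,r3:7,r4:Add1
cycle 3: issue SUB r4<-Add3 // r0:8,r1:Add2,r2:1,r3:7,r4:Add3
cycle 4: CDB Add1=15; issue ADD r4<-Add1 // r0:8,r1:Add2,r2:1,r3:7,r4:Add1
cycle 5: stall // r0:8,r1:Add2,r2:1,r3:7,r4:Add1
cycle 6: stall // r0:8,r1:Add2,r2:1,r3:7,r4:Add1
cycle 7: CDB Add2=-14; issue ADD r0<-Add2 // r0:Add2,r1:-14,r2:1,r3:7,r4:Add1
cycle 8: CDB Add3=7; issue ADD r2<-Add3 // r0:Add2,r1:-14,r2:Add3,r3:7,r4:Add1
cycle 9: - // r0:Add2,r1:-14,r2:Add3,r3:7,r4:Add1
cycle 10: - // r0:Add2,r1:-14,r2:Add3,r3:7,r4:Add1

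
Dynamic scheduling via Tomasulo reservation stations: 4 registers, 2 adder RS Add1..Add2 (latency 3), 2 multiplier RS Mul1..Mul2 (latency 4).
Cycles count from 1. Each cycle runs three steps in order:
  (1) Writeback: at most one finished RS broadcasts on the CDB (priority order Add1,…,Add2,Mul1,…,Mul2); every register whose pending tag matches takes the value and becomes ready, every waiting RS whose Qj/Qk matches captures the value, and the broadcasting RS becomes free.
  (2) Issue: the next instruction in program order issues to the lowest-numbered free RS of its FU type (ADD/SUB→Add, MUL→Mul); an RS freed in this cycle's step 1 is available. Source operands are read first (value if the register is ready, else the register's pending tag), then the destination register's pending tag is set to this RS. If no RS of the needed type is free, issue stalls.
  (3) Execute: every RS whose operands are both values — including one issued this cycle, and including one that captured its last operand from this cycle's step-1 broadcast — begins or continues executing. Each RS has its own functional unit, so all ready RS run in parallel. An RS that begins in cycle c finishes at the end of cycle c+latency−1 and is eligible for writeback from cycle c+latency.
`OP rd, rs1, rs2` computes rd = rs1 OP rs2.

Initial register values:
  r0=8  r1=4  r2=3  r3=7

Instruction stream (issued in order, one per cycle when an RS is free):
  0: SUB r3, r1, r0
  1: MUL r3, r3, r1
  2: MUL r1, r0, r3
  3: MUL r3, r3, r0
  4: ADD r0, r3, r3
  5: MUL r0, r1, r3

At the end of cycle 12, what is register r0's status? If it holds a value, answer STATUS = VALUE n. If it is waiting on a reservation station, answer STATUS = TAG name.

c1: issue SUB r3<-Add1 | r0:8,r1:4,r2:3,r3:Add1
c2: issue MUL r3<-Mul1 | r0:8,r1:4,r2:3,r3:Mul1
c3: issue MUL r1<-Mul2 | r0:8,r1:Mul2,r2:3,r3:Mul1
c4: CDB Add1=-4; stall | r0:8,r1:Mul2,r2:3,r3:Mul1
c5: stall | r0:8,r1:Mul2,r2:3,r3:Mul1
c6: stall | r0:8,r1:Mul2,r2:3,r3:Mul1
c7: stall | r0:8,r1:Mul2,r2:3,r3:Mul1
c8: CDB Mul1=-16; issue MUL r3<-Mul1 | r0:8,r1:Mul2,r2:3,r3:Mul1
c9: issue ADD r0<-Add1 | r0:Add1,r1:Mul2,r2:3,r3:Mul1
c10: stall | r0:Add1,r1:Mul2,r2:3,r3:Mul1
c11: stall | r0:Add1,r1:Mul2,r2:3,r3:Mul1
c12: CDB Mul1=-128; issue MUL r0<-Mul1 | r0:Mul1,r1:Mul2,r2:3,r3:-128

STATUS = TAG Mul1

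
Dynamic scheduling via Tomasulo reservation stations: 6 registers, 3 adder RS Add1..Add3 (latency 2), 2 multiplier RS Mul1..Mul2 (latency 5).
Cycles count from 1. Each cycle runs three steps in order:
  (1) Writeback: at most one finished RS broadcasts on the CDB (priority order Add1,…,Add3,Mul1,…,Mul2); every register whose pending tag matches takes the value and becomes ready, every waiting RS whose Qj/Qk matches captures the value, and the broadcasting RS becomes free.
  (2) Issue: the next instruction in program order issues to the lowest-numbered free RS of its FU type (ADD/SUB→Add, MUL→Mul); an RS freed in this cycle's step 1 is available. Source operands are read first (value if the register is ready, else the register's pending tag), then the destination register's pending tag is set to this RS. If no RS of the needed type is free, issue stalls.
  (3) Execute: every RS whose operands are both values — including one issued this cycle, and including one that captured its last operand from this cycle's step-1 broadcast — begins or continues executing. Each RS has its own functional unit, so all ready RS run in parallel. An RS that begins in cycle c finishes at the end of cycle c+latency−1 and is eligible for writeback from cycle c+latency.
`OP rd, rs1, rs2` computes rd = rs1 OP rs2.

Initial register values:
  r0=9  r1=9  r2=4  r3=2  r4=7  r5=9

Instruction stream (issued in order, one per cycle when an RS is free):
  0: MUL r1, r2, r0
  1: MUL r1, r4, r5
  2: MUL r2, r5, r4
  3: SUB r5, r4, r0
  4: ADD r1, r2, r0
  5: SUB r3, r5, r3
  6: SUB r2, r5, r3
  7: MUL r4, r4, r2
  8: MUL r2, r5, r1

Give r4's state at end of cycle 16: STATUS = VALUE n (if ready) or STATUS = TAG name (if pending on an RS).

cycle 1: issue MUL r1<-Mul1 // r0:9,r1:Mul1,r2:4,r3:2,r4:7,r5:9
cycle 2: issue MUL r1<-Mul2 // r0:9,r1:Mul2,r2:4,r3:2,r4:7,r5:9
cycle 3: stall // r0:9,r1:Mul2,r2:4,r3:2,r4:7,r5:9
cycle 4: stall // r0:9,r1:Mul2,r2:4,r3:2,r4:7,r5:9
cycle 5: stall // r0:9,r1:Mul2,r2:4,r3:2,r4:7,r5:9
cycle 6: CDB Mul1=36; issue MUL r2<-Mul1 // r0:9,r1:Mul2,r2:Mul1,r3:2,r4:7,r5:9
cycle 7: CDB Mul2=63; issue SUB r5<-Add1 // r0:9,r1:63,r2:Mul1,r3:2,r4:7,r5:Add1
cycle 8: issue ADD r1<-Add2 // r0:9,r1:Add2,r2:Mul1,r3:2,r4:7,r5:Add1
cycle 9: CDB Add1=-2; issue SUB r3<-Add1 // r0:9,r1:Add2,r2:Mul1,r3:Add1,r4:7,r5:-2
cycle 10: issue SUB r2<-Add3 // r0:9,r1:Add2,r2:Add3,r3:Add1,r4:7,r5:-2
cycle 11: CDB Add1=-4; issue MUL r4<-Mul2 // r0:9,r1:Add2,r2:Add3,r3:-4,r4:Mul2,r5:-2
cycle 12: CDB Mul1=63; issue MUL r2<-Mul1 // r0:9,r1:Add2,r2:Mul1,r3:-4,r4:Mul2,r5:-2
cycle 13: CDB Add3=2 // r0:9,r1:Add2,r2:Mul1,r3:-4,r4:Mul2,r5:-2
cycle 14: CDB Add2=72 // r0:9,r1:72,r2:Mul1,r3:-4,r4:Mul2,r5:-2
cycle 15: - // r0:9,r1:72,r2:Mul1,r3:-4,r4:Mul2,r5:-2
cycle 16: - // r0:9,r1:72,r2:Mul1,r3:-4,r4:Mul2,r5:-2

STATUS = TAG Mul2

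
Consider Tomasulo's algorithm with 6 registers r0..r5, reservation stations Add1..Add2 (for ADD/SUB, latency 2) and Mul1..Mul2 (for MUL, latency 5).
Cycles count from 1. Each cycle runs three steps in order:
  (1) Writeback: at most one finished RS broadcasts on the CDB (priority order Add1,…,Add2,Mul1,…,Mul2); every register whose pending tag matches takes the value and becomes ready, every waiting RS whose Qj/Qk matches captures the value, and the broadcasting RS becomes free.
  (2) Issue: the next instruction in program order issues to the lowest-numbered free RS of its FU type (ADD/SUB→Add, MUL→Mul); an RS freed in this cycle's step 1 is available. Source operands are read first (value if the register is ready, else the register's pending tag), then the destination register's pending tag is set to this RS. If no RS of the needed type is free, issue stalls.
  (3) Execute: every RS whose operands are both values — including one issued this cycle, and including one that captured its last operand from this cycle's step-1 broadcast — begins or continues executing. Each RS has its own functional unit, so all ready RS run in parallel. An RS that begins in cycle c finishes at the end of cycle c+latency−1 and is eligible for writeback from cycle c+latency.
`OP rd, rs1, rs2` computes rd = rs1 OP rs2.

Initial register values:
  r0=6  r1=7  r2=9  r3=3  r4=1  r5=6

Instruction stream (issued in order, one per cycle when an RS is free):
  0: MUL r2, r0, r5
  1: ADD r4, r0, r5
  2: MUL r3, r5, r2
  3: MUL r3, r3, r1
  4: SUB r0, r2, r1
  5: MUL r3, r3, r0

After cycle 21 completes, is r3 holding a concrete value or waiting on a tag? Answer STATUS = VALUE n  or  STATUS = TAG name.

c1: issue MUL r2<-Mul1 | r0:6,r1:7,r2:Mul1,r3:3,r4:1,r5:6
c2: issue ADD r4<-Add1 | r0:6,r1:7,r2:Mul1,r3:3,r4:Add1,r5:6
c3: issue MUL r3<-Mul2 | r0:6,r1:7,r2:Mul1,r3:Mul2,r4:Add1,r5:6
c4: CDB Add1=12; stall | r0:6,r1:7,r2:Mul1,r3:Mul2,r4:12,r5:6
c5: stall | r0:6,r1:7,r2:Mul1,r3:Mul2,r4:12,r5:6
c6: CDB Mul1=36; issue MUL r3<-Mul1 | r0:6,r1:7,r2:36,r3:Mul1,r4:12,r5:6
c7: issue SUB r0<-Add1 | r0:Add1,r1:7,r2:36,r3:Mul1,r4:12,r5:6
c8: stall | r0:Add1,r1:7,r2:36,r3:Mul1,r4:12,r5:6
c9: CDB Add1=29; stall | r0:29,r1:7,r2:36,r3:Mul1,r4:12,r5:6
c10: stall | r0:29,r1:7,r2:36,r3:Mul1,r4:12,r5:6
c11: CDB Mul2=216; issue MUL r3<-Mul2 | r0:29,r1:7,r2:36,r3:Mul2,r4:12,r5:6
c12: - | r0:29,r1:7,r2:36,r3:Mul2,r4:12,r5:6
c13: - | r0:29,r1:7,r2:36,r3:Mul2,r4:12,r5:6
c14: - | r0:29,r1:7,r2:36,r3:Mul2,r4:12,r5:6
c15: - | r0:29,r1:7,r2:36,r3:Mul2,r4:12,r5:6
c16: CDB Mul1=1512 | r0:29,r1:7,r2:36,r3:Mul2,r4:12,r5:6
c17: - | r0:29,r1:7,r2:36,r3:Mul2,r4:12,r5:6
c18: - | r0:29,r1:7,r2:36,r3:Mul2,r4:12,r5:6
c19: - | r0:29,r1:7,r2:36,r3:Mul2,r4:12,r5:6
c20: - | r0:29,r1:7,r2:36,r3:Mul2,r4:12,r5:6
c21: CDB Mul2=43848 | r0:29,r1:7,r2:36,r3:43848,r4:12,r5:6

STATUS = VALUE 43848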